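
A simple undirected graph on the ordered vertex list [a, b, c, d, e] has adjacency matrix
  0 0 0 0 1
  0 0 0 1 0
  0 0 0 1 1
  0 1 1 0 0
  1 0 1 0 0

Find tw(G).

1

A width-1 tree decomposition is:
Bags: B1 = {a, e}  B2 = {c, e}  B3 = {c, d}  B4 = {b, d}
Tree: B1–B2, B2–B3, B3–B4
The largest bag has 2 vertices, giving width 1; this decomposition certifies tw(G) ≤ 1. Since G has at least one edge (e.g. a–e), it is not an edgeless graph, so tw(G) ≥ 1. Hence tw(G) = 1 exactly.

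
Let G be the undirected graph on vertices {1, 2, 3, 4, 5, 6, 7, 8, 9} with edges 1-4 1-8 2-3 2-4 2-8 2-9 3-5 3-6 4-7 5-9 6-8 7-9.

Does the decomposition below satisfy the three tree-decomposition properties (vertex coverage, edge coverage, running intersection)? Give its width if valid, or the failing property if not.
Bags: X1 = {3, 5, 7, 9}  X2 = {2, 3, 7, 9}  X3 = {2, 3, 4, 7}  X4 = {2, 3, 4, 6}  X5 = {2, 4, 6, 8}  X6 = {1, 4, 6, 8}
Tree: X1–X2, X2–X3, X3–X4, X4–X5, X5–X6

Yes; width 3.

Checking the three conditions: (i) the bags cover all of {1, 2, 3, 4, 5, 6, 7, 8, 9}; (ii) for each edge, some bag contains both endpoints; (iii) the bags containing any fixed vertex form a subtree. All hold, so the decomposition is valid with width 4 − 1 = 3.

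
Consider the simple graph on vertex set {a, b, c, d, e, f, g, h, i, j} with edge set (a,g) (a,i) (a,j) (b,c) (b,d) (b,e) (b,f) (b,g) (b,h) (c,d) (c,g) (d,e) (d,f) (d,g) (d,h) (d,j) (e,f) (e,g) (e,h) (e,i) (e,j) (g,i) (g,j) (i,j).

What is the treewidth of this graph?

A width-3 tree decomposition is:
Bags: B1 = {d, e, g, j}  B2 = {e, g, i, j}  B3 = {a, g, i, j}  B4 = {b, d, e, g}  B5 = {b, d, e, h}  B6 = {b, d, e, f}  B7 = {b, c, d, g}
Tree: B1–B2, B2–B3, B1–B4, B4–B5, B5–B6, B4–B7
The largest bag has 4 vertices, giving width 3; this decomposition certifies tw(G) ≤ 3. For the lower bound, the 4 vertices {d, e, g, j} are pairwise adjacent, and any tree decomposition puts a clique entirely inside one bag — forcing width ≥ 3. Therefore the treewidth is 3.

3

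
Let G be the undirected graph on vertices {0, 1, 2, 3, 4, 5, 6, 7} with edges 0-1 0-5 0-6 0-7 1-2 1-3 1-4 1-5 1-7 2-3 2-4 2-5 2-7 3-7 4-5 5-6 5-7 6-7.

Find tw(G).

A width-3 tree decomposition is:
Bags: B1 = {0, 1, 5, 7}  B2 = {1, 2, 5, 7}  B3 = {1, 2, 4, 5}  B4 = {0, 5, 6, 7}  B5 = {1, 2, 3, 7}
Tree: B1–B2, B2–B3, B1–B4, B2–B5
Every bag has size at most 4, so the width is 4 − 1 = 3 and tw(G) ≤ 3. On the other hand G contains the 4-clique {0, 1, 5, 7}. A clique must lie in a single bag of any decomposition, so no decomposition can have width below 3. Hence tw(G) = 3 exactly.

3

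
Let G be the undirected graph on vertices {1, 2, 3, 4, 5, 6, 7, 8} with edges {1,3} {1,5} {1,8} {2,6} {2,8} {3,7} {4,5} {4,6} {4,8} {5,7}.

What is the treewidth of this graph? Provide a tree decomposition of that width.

Every bag has size at most 3, so the width is 3 − 1 = 2 and tw(G) ≤ 2. For the lower bound, G contains the cycle 2–6–4–8–2, so G is not a forest; only forests have treewidth ≤ 1, hence tw(G) ≥ 2. Combining the bounds, tw(G) = 2.

Treewidth 2.
One such decomposition:
Bags: B1 = {2, 6, 8}  B2 = {4, 6, 8}  B3 = {1, 4, 8}  B4 = {1, 4, 5}  B5 = {1, 3, 5}  B6 = {3, 5, 7}
Tree: B1–B2, B2–B3, B3–B4, B4–B5, B5–B6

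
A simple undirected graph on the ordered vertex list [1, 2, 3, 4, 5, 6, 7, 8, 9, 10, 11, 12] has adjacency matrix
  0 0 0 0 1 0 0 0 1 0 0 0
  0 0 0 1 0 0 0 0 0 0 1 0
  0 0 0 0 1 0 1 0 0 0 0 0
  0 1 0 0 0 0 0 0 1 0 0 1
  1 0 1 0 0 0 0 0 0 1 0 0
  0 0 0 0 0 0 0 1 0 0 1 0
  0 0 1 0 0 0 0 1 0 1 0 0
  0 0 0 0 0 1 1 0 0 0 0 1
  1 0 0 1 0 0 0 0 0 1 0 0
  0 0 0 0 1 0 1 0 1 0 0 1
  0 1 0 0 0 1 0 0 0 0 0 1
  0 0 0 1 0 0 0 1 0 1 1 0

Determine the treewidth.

3

A width-3 tree decomposition is:
Bags: B1 = {1, 3, 5, 7}  B2 = {1, 5, 7, 10}  B3 = {1, 7, 9, 10}  B4 = {7, 8, 9, 10}  B5 = {8, 9, 10, 12}  B6 = {4, 8, 9, 12}  B7 = {4, 6, 8, 12}  B8 = {4, 6, 11, 12}  B9 = {2, 4, 6, 11}
Tree: B1–B2, B2–B3, B3–B4, B4–B5, B5–B6, B6–B7, B7–B8, B8–B9
Each bag holds 4 vertices, so the decomposition has width 3, which upper-bounds the treewidth. For the lower bound: the 4 vertex sets {1,3,5}, {7}, {10}, {4,8,9,12} are disjoint, each induces a connected subgraph, and every pair is joined by at least one edge of G. Contracting each set to a single vertex therefore yields K_{4} as a minor, and since treewidth is minor-monotone, tw(G) ≥ tw(K_{4}) = 3. Hence tw(G) = 3 exactly.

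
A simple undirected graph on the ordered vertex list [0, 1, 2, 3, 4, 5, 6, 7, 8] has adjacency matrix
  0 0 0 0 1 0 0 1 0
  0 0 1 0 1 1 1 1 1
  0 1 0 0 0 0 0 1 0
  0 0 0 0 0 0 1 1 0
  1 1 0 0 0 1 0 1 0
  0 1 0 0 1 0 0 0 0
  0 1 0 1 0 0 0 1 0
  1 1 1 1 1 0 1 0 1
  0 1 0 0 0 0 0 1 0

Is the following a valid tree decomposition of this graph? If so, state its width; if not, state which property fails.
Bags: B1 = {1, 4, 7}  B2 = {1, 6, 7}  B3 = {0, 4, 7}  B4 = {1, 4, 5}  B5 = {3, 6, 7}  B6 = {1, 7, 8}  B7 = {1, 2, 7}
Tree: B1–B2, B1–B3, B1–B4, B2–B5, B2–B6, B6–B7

Yes; width 2.

Every vertex of G appears in some bag (union = {0, 1, 2, 3, 4, 5, 6, 7, 8}); every edge is covered by a bag; and for each vertex v the set of bags containing v is connected in the bag tree. The decomposition is therefore valid. The largest bag has 3 vertices, so the width is 2.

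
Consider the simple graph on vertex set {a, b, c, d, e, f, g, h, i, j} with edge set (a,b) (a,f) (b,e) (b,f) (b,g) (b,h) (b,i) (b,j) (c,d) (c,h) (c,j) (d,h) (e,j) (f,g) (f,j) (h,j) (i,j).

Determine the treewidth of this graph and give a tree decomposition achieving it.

Treewidth 2.
One optimal decomposition is:
Bags: B1 = {b, i, j}  B2 = {b, f, j}  B3 = {b, h, j}  B4 = {b, f, g}  B5 = {b, e, j}  B6 = {a, b, f}  B7 = {c, h, j}  B8 = {c, d, h}
Tree: B1–B2, B1–B3, B2–B4, B2–B5, B4–B6, B3–B7, B7–B8

The largest bag has 3 vertices, giving width 2; this decomposition certifies tw(G) ≤ 2. Conversely, {c, d, h} is a clique of size 3, and the vertices of any clique must share a bag in every tree decomposition; so some bag has ≥ 3 vertices and tw(G) ≥ 2. Hence tw(G) = 2 exactly.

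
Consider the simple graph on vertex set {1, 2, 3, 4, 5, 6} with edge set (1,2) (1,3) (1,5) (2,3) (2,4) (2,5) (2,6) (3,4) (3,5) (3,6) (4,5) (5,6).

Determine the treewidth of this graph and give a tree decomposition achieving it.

Every bag has size at most 4, so the width is 4 − 1 = 3 and tw(G) ≤ 3. For the lower bound, the 4 vertices {1, 2, 3, 5} are pairwise adjacent, and any tree decomposition puts a clique entirely inside one bag — forcing width ≥ 3. Combining the bounds, tw(G) = 3.

Treewidth 3.
Bags: B1 = {1, 2, 3, 5}  B2 = {2, 3, 4, 5}  B3 = {2, 3, 5, 6}
Tree: B1–B2, B2–B3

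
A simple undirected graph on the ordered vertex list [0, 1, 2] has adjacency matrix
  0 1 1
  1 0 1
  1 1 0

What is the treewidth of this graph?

A width-2 tree decomposition is:
Bags: B1 = {0, 1, 2}
Tree: (single bag)
A single bag containing all 3 vertices is trivially a valid decomposition of width 2. Conversely, {0, 1, 2} is a clique of size 3, and the vertices of any clique must share a bag in every tree decomposition; so some bag has ≥ 3 vertices and tw(G) ≥ 2. The upper and lower bounds meet at 2, so that is the treewidth.

2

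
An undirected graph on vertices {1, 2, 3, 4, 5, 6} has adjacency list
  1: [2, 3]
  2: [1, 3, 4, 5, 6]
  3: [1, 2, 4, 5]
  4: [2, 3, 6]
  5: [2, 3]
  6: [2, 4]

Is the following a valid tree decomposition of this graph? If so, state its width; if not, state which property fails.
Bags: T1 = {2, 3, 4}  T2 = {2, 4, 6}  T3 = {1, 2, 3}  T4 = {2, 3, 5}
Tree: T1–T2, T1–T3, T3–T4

Yes; width 2.

Vertex coverage: the bags together contain {1, 2, 3, 4, 5, 6}, the full vertex set. Edge coverage: each edge of G has both endpoints in at least one bag. Running intersection: for every vertex, the bags containing it form a connected subtree. All three properties hold, so this is a valid tree decomposition of width max|bag| − 1 = 2, and hence tw(G) ≤ 2.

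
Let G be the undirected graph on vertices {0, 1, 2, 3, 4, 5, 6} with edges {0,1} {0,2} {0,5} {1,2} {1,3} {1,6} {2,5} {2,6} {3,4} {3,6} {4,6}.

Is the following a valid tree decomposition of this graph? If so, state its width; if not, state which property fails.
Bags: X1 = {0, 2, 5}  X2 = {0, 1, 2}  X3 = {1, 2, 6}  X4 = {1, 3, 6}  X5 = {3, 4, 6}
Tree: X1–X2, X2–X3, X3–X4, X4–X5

Yes; width 2.

Every vertex of G appears in some bag (union = {0, 1, 2, 3, 4, 5, 6}); every edge is covered by a bag; and for each vertex v the set of bags containing v is connected in the bag tree. The decomposition is therefore valid. The largest bag has 3 vertices, so the width is 2.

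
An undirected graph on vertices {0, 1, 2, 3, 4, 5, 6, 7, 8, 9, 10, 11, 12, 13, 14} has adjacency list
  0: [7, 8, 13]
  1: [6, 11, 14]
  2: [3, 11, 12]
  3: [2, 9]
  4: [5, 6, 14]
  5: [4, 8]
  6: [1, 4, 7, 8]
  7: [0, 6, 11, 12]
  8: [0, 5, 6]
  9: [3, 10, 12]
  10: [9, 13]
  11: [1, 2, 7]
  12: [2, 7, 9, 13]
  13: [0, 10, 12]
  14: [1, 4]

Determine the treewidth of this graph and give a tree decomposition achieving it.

Treewidth 3.
One such decomposition:
Bags: B1 = {4, 5, 8, 14}  B2 = {4, 6, 8, 14}  B3 = {1, 6, 8, 14}  B4 = {0, 1, 6, 8}  B5 = {0, 1, 6, 7}  B6 = {0, 1, 7, 11}  B7 = {0, 7, 11, 13}  B8 = {7, 11, 12, 13}  B9 = {2, 11, 12, 13}  B10 = {2, 10, 12, 13}  B11 = {2, 9, 10, 12}  B12 = {2, 3, 9, 10}
Tree: B1–B2, B2–B3, B3–B4, B4–B5, B5–B6, B6–B7, B7–B8, B8–B9, B9–B10, B10–B11, B11–B12

Every bag has size at most 4, so the width is 4 − 1 = 3 and tw(G) ≤ 3. For the lower bound: the 4 vertex sets {4,5,14}, {8}, {6}, {0,1,7,11} are disjoint, each induces a connected subgraph, and every pair is joined by at least one edge of G. Contracting each set to a single vertex therefore yields K_{4} as a minor, and since treewidth is minor-monotone, tw(G) ≥ tw(K_{4}) = 3. Therefore the treewidth is 3.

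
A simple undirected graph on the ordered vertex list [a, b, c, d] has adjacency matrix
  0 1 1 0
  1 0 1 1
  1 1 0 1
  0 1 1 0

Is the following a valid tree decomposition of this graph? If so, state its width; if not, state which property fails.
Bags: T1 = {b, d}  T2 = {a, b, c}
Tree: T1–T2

No — edge (c,d) lies in no bag.

A tree decomposition must satisfy three properties: every vertex lies in some bag; for every edge, both endpoints lie together in some bag; and for every vertex, the bags containing it form a connected subtree. Here edge (c,d) lies in no bag, so the decomposition is invalid.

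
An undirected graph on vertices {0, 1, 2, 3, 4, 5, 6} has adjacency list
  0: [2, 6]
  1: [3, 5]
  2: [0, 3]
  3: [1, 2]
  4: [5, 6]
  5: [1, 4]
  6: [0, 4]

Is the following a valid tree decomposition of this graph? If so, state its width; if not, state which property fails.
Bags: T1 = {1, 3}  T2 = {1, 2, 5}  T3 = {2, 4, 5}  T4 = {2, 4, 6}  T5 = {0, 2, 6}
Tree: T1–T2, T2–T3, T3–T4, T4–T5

A tree decomposition must satisfy three properties: every vertex lies in some bag; for every edge, both endpoints lie together in some bag; and for every vertex, the bags containing it form a connected subtree. Here edge (2,3) lies in no bag, so the decomposition is invalid.

No — edge (2,3) lies in no bag.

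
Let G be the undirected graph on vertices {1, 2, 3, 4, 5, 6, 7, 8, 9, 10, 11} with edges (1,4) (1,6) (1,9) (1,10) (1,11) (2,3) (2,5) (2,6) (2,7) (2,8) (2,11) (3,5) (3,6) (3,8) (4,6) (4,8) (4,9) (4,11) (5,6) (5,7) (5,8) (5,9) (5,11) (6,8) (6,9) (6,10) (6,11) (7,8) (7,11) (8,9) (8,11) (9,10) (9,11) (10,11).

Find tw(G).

4

A width-4 tree decomposition is:
Bags: B1 = {2, 5, 6, 8, 11}  B2 = {5, 6, 8, 9, 11}  B3 = {4, 6, 8, 9, 11}  B4 = {2, 3, 5, 6, 8}  B5 = {2, 5, 7, 8, 11}  B6 = {1, 4, 6, 9, 11}  B7 = {1, 6, 9, 10, 11}
Tree: B1–B2, B2–B3, B1–B4, B1–B5, B3–B6, B6–B7
Each bag holds 5 vertices, so the decomposition has width 4, which upper-bounds the treewidth. For the lower bound, the 5 vertices {4, 6, 8, 9, 11} are pairwise adjacent, and any tree decomposition puts a clique entirely inside one bag — forcing width ≥ 4. The upper and lower bounds meet at 4, so that is the treewidth.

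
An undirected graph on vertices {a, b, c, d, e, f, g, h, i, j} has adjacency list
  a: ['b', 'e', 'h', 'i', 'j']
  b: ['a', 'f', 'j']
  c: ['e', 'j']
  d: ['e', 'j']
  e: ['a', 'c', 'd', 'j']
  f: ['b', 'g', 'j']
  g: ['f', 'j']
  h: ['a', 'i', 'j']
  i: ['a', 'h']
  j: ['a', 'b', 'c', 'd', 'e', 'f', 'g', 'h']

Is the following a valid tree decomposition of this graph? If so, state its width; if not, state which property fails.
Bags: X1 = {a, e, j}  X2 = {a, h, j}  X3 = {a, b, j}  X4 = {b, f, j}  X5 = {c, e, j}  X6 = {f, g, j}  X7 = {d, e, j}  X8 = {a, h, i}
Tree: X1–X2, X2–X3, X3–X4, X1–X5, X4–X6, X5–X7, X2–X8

Vertex coverage: the bags together contain {a, b, c, d, e, f, g, h, i, j}, the full vertex set. Edge coverage: each edge of G has both endpoints in at least one bag. Running intersection: for every vertex, the bags containing it form a connected subtree. All three properties hold, so this is a valid tree decomposition of width max|bag| − 1 = 2, and hence tw(G) ≤ 2.

Yes; width 2.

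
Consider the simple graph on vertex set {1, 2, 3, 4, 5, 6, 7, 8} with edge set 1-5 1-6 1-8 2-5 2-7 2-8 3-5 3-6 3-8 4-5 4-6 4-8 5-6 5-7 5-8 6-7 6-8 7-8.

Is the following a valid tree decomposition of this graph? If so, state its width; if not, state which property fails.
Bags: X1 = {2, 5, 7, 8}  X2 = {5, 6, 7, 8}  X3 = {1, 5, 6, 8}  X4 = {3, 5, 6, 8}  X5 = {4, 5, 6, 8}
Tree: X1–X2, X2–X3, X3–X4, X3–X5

Yes; width 3.

Every vertex of G appears in some bag (union = {1, 2, 3, 4, 5, 6, 7, 8}); every edge is covered by a bag; and for each vertex v the set of bags containing v is connected in the bag tree. The decomposition is therefore valid. The largest bag has 4 vertices, so the width is 3.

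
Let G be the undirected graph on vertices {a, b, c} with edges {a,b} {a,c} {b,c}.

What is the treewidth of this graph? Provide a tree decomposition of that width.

Treewidth 2.
Bags: B1 = {a, b, c}
Tree: (single bag)

A single bag containing all 3 vertices is trivially a valid decomposition of width 2. On the other hand G contains the 3-clique {a, b, c}. A clique must lie in a single bag of any decomposition, so no decomposition can have width below 2. Hence tw(G) = 2 exactly.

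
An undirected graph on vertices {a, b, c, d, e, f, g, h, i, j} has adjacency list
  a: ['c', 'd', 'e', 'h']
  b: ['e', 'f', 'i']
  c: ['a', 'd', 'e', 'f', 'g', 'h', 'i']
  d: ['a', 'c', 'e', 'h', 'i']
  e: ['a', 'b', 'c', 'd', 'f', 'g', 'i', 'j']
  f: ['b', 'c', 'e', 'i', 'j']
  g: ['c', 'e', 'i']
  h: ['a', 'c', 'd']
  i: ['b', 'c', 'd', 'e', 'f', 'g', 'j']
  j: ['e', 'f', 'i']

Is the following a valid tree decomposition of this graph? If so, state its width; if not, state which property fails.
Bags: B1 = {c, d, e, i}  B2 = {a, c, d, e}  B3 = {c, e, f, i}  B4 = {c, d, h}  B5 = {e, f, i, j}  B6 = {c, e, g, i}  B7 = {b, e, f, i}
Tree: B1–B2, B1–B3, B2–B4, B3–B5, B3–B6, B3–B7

No — edge (a,h) lies in no bag.

A tree decomposition must satisfy three properties: every vertex lies in some bag; for every edge, both endpoints lie together in some bag; and for every vertex, the bags containing it form a connected subtree. Here edge (a,h) lies in no bag, so the decomposition is invalid.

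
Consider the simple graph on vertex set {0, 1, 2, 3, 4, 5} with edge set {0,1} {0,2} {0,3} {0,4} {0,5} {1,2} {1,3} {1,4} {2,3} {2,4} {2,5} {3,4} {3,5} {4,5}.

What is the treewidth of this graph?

4

A width-4 tree decomposition is:
Bags: B1 = {0, 1, 2, 3, 4}  B2 = {0, 2, 3, 4, 5}
Tree: B1–B2
The largest bag has 5 vertices, giving width 4; this decomposition certifies tw(G) ≤ 4. Conversely, {0, 1, 2, 3, 4} is a clique of size 5, and the vertices of any clique must share a bag in every tree decomposition; so some bag has ≥ 5 vertices and tw(G) ≥ 4. Therefore the treewidth is 4.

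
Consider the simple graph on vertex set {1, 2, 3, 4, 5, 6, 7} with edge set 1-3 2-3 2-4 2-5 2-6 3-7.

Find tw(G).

A width-1 tree decomposition is:
Bags: B1 = {2, 3}  B2 = {1, 3}  B3 = {2, 4}  B4 = {3, 7}  B5 = {2, 5}  B6 = {2, 6}
Tree: B1–B2, B1–B3, B1–B4, B3–B5, B5–B6
The largest bag has 2 vertices, giving width 1; this decomposition certifies tw(G) ≤ 1. G has an edge, so its treewidth is at least 1. Combining the bounds, tw(G) = 1.

1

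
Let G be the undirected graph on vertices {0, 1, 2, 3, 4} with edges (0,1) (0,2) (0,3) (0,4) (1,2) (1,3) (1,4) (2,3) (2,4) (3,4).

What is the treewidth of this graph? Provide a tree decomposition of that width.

Treewidth 4.
One such decomposition:
Bags: B1 = {0, 1, 2, 3, 4}
Tree: (single bag)

With just one bag of size 5, the width is 5 − 1 = 4, so tw(G) ≤ 4. On the other hand G contains the 5-clique {0, 1, 2, 3, 4}. A clique must lie in a single bag of any decomposition, so no decomposition can have width below 4. Combining the bounds, tw(G) = 4.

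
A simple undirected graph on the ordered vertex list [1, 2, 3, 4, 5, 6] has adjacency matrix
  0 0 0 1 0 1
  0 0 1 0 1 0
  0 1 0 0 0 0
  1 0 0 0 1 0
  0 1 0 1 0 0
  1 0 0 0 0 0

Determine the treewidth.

1

A width-1 tree decomposition is:
Bags: B1 = {1, 6}  B2 = {1, 4}  B3 = {4, 5}  B4 = {2, 5}  B5 = {2, 3}
Tree: B1–B2, B2–B3, B3–B4, B4–B5
Every bag has size at most 2, so the width is 2 − 1 = 1 and tw(G) ≤ 1. Since G has at least one edge (e.g. 6–1), it is not an edgeless graph, so tw(G) ≥ 1. Hence tw(G) = 1 exactly.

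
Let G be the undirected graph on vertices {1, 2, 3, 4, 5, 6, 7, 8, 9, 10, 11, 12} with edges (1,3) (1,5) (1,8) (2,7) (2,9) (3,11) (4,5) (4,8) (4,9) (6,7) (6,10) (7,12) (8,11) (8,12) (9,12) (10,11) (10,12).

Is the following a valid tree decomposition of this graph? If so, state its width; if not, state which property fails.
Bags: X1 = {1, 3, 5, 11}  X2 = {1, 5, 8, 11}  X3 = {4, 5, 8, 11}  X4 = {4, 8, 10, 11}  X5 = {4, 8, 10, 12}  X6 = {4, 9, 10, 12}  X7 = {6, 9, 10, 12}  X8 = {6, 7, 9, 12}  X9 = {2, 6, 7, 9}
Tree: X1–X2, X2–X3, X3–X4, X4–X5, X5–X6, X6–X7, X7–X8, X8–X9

Yes; width 3.

Every vertex of G appears in some bag (union = {1, 2, 3, 4, 5, 6, 7, 8, 9, 10, 11, 12}); every edge is covered by a bag; and for each vertex v the set of bags containing v is connected in the bag tree. The decomposition is therefore valid. The largest bag has 4 vertices, so the width is 3.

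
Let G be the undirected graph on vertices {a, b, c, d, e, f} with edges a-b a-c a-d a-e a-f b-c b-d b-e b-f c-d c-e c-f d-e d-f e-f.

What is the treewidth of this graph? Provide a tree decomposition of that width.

A single bag containing all 6 vertices is trivially a valid decomposition of width 5. Conversely, {a, b, c, d, e, f} is a clique of size 6, and the vertices of any clique must share a bag in every tree decomposition; so some bag has ≥ 6 vertices and tw(G) ≥ 5. Combining the bounds, tw(G) = 5.

Treewidth 5.
One such decomposition:
Bags: B1 = {a, b, c, d, e, f}
Tree: (single bag)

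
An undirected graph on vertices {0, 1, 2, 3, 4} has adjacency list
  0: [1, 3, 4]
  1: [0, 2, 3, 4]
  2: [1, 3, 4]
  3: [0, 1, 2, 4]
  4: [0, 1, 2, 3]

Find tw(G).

A width-3 tree decomposition is:
Bags: B1 = {0, 1, 3, 4}  B2 = {1, 2, 3, 4}
Tree: B1–B2
The largest bag has 4 vertices, giving width 3; this decomposition certifies tw(G) ≤ 3. On the other hand G contains the 4-clique {0, 1, 3, 4}. A clique must lie in a single bag of any decomposition, so no decomposition can have width below 3. Hence tw(G) = 3 exactly.

3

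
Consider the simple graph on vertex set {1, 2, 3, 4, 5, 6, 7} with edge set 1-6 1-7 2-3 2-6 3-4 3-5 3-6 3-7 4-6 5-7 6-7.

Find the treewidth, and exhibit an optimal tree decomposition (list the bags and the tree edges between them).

Treewidth 2.
One such decomposition:
Bags: B1 = {3, 6, 7}  B2 = {1, 6, 7}  B3 = {3, 5, 7}  B4 = {3, 4, 6}  B5 = {2, 3, 6}
Tree: B1–B2, B1–B3, B1–B4, B4–B5

Every bag has size at most 3, so the width is 3 − 1 = 2 and tw(G) ≤ 2. For the lower bound, the 3 vertices {1, 6, 7} are pairwise adjacent, and any tree decomposition puts a clique entirely inside one bag — forcing width ≥ 2. Combining the bounds, tw(G) = 2.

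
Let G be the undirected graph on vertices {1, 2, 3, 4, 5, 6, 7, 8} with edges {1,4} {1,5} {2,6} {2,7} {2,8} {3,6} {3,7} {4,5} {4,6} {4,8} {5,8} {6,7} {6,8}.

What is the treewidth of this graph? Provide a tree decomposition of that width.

Treewidth 2.
One such decomposition:
Bags: B1 = {4, 6, 8}  B2 = {4, 5, 8}  B3 = {2, 6, 8}  B4 = {2, 6, 7}  B5 = {3, 6, 7}  B6 = {1, 4, 5}
Tree: B1–B2, B1–B3, B3–B4, B4–B5, B2–B6

Every bag has size at most 3, so the width is 3 − 1 = 2 and tw(G) ≤ 2. On the other hand G contains the 3-clique {1, 4, 5}. A clique must lie in a single bag of any decomposition, so no decomposition can have width below 2. Hence tw(G) = 2 exactly.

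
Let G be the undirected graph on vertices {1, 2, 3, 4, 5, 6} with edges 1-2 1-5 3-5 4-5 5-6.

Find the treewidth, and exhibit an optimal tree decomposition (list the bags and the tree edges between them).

Treewidth 1.
One such decomposition:
Bags: B1 = {1, 5}  B2 = {4, 5}  B3 = {5, 6}  B4 = {1, 2}  B5 = {3, 5}
Tree: B1–B2, B1–B3, B1–B4, B1–B5

Each bag holds 2 vertices, so the decomposition has width 1, which upper-bounds the treewidth. Since G has at least one edge (e.g. 1–5), it is not an edgeless graph, so tw(G) ≥ 1. Combining the bounds, tw(G) = 1.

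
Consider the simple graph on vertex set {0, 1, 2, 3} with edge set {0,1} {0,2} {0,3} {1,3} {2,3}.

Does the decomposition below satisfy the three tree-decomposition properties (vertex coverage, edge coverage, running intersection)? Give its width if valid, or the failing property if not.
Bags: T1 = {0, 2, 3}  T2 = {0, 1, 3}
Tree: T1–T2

Vertex coverage: the bags together contain {0, 1, 2, 3}, the full vertex set. Edge coverage: each edge of G has both endpoints in at least one bag. Running intersection: for every vertex, the bags containing it form a connected subtree. All three properties hold, so this is a valid tree decomposition of width max|bag| − 1 = 2, and hence tw(G) ≤ 2.

Yes; width 2.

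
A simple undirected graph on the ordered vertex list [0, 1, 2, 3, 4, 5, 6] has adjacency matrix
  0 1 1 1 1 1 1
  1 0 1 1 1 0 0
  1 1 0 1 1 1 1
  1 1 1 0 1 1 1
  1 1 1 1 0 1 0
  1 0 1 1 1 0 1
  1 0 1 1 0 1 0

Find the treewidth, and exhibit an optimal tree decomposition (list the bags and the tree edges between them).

Treewidth 4.
Bags: B1 = {0, 2, 3, 5, 6}  B2 = {0, 2, 3, 4, 5}  B3 = {0, 1, 2, 3, 4}
Tree: B1–B2, B2–B3

Each bag holds 5 vertices, so the decomposition has width 4, which upper-bounds the treewidth. For the lower bound, the 5 vertices {0, 1, 2, 3, 4} are pairwise adjacent, and any tree decomposition puts a clique entirely inside one bag — forcing width ≥ 4. Therefore the treewidth is 4.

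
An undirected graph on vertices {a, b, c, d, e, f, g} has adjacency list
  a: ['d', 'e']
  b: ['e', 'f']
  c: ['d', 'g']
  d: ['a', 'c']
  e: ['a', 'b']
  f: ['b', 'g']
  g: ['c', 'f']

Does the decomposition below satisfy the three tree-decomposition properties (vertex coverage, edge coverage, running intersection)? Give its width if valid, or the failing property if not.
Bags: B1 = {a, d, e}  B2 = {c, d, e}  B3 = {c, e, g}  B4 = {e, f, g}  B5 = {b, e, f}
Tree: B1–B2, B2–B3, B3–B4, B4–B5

Vertex coverage: the bags together contain {a, b, c, d, e, f, g}, the full vertex set. Edge coverage: each edge of G has both endpoints in at least one bag. Running intersection: for every vertex, the bags containing it form a connected subtree. All three properties hold, so this is a valid tree decomposition of width max|bag| − 1 = 2, and hence tw(G) ≤ 2.

Yes; width 2.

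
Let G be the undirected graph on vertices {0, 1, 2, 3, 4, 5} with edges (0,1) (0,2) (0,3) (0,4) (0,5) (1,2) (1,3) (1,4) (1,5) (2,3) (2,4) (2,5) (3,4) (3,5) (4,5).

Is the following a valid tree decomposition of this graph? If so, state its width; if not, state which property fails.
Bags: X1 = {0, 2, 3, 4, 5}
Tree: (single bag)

A tree decomposition must satisfy three properties: every vertex lies in some bag; for every edge, both endpoints lie together in some bag; and for every vertex, the bags containing it form a connected subtree. Here vertex 1 appears in no bag, so the decomposition is invalid.

No — vertex 1 appears in no bag.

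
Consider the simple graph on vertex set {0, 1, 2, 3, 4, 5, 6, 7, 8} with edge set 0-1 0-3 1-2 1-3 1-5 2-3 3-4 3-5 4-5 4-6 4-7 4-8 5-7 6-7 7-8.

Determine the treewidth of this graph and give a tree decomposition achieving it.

Treewidth 2.
Bags: B1 = {4, 6, 7}  B2 = {4, 5, 7}  B3 = {3, 4, 5}  B4 = {1, 3, 5}  B5 = {4, 7, 8}  B6 = {0, 1, 3}  B7 = {1, 2, 3}
Tree: B1–B2, B2–B3, B3–B4, B1–B5, B4–B6, B4–B7

The largest bag has 3 vertices, giving width 2; this decomposition certifies tw(G) ≤ 2. On the other hand G contains the 3-clique {4, 7, 8}. A clique must lie in a single bag of any decomposition, so no decomposition can have width below 2. Combining the bounds, tw(G) = 2.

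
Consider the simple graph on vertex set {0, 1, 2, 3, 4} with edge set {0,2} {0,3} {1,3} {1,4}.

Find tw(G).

A width-1 tree decomposition is:
Bags: B1 = {0, 2}  B2 = {0, 3}  B3 = {1, 3}  B4 = {1, 4}
Tree: B1–B2, B2–B3, B3–B4
Each bag holds 2 vertices, so the decomposition has width 1, which upper-bounds the treewidth. Since G has at least one edge (e.g. 2–0), it is not an edgeless graph, so tw(G) ≥ 1. Therefore the treewidth is 1.

1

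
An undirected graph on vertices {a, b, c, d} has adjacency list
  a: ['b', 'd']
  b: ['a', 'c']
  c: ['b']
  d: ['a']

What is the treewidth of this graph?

A width-1 tree decomposition is:
Bags: B1 = {a, d}  B2 = {a, b}  B3 = {b, c}
Tree: B1–B2, B2–B3
Every bag has size at most 2, so the width is 2 − 1 = 1 and tw(G) ≤ 1. Any graph with an edge has treewidth ≥ 1, and G has the edge d–a. Hence tw(G) = 1 exactly.

1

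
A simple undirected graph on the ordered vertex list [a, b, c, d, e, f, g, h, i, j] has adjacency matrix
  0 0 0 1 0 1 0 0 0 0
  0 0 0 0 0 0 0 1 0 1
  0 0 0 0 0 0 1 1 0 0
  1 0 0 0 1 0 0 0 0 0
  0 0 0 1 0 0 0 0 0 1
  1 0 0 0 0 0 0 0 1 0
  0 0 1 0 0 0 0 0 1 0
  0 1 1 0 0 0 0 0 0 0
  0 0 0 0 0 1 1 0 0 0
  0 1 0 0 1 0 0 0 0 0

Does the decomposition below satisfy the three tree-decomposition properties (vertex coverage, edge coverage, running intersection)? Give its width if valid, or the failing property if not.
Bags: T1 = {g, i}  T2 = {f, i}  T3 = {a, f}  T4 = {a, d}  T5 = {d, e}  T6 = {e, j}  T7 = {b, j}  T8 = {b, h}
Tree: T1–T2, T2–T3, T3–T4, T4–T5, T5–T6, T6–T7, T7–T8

A tree decomposition must satisfy three properties: every vertex lies in some bag; for every edge, both endpoints lie together in some bag; and for every vertex, the bags containing it form a connected subtree. Here vertex c appears in no bag, so the decomposition is invalid.

No — vertex c appears in no bag.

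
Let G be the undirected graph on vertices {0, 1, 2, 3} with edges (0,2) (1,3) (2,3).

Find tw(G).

1

A width-1 tree decomposition is:
Bags: B1 = {1, 3}  B2 = {2, 3}  B3 = {0, 2}
Tree: B1–B2, B2–B3
The largest bag has 2 vertices, giving width 1; this decomposition certifies tw(G) ≤ 1. G has an edge, so its treewidth is at least 1. Hence tw(G) = 1 exactly.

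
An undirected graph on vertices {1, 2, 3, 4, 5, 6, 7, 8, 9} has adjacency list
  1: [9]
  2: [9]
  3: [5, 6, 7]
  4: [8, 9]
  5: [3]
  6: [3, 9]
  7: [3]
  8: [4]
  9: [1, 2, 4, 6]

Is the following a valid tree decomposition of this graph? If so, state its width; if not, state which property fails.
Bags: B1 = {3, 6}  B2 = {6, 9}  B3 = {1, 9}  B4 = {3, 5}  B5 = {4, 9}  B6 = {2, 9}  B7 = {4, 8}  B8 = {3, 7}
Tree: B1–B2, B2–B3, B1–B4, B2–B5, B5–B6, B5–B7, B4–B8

Every vertex of G appears in some bag (union = {1, 2, 3, 4, 5, 6, 7, 8, 9}); every edge is covered by a bag; and for each vertex v the set of bags containing v is connected in the bag tree. The decomposition is therefore valid. The largest bag has 2 vertices, so the width is 1.

Yes; width 1.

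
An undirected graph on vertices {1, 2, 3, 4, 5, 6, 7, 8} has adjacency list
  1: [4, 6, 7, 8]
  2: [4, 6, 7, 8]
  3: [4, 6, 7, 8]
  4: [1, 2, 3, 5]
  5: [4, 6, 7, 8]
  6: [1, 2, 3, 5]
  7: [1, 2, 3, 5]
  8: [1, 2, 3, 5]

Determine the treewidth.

4

A width-4 tree decomposition is:
Bags: B1 = {1, 2, 3, 4, 5}  B2 = {1, 2, 3, 5, 6}  B3 = {1, 2, 3, 5, 7}  B4 = {1, 2, 3, 5, 8}
Tree: B1–B2, B2–B3, B3–B4
Every bag has size at most 5, so the width is 5 − 1 = 4 and tw(G) ≤ 4. For the lower bound: the 5 vertex sets {4,5}, {2,6}, {3,7}, {1}, {8} are disjoint, each induces a connected subgraph, and every pair is joined by at least one edge of G. Contracting each set to a single vertex therefore yields K_{5} as a minor, and since treewidth is minor-monotone, tw(G) ≥ tw(K_{5}) = 4. The upper and lower bounds meet at 4, so that is the treewidth.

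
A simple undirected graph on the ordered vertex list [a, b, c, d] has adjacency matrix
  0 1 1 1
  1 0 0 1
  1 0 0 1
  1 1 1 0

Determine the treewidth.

A width-2 tree decomposition is:
Bags: B1 = {a, b, d}  B2 = {a, c, d}
Tree: B1–B2
Every bag has size at most 3, so the width is 3 − 1 = 2 and tw(G) ≤ 2. On the other hand G contains the 3-clique {a, c, d}. A clique must lie in a single bag of any decomposition, so no decomposition can have width below 2. Therefore the treewidth is 2.

2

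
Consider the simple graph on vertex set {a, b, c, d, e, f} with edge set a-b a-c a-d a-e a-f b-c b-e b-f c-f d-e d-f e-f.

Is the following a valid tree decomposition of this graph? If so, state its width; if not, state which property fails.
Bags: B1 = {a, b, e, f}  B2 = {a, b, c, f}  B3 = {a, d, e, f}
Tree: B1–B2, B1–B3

Yes; width 3.

Checking the three conditions: (i) the bags cover all of {a, b, c, d, e, f}; (ii) for each edge, some bag contains both endpoints; (iii) the bags containing any fixed vertex form a subtree. All hold, so the decomposition is valid with width 4 − 1 = 3.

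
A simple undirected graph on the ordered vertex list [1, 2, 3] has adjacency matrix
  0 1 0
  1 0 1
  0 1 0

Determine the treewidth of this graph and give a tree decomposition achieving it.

Each bag holds 2 vertices, so the decomposition has width 1, which upper-bounds the treewidth. Since G has at least one edge (e.g. 2–1), it is not an edgeless graph, so tw(G) ≥ 1. Hence tw(G) = 1 exactly.

Treewidth 1.
One such decomposition:
Bags: B1 = {1, 2}  B2 = {2, 3}
Tree: B1–B2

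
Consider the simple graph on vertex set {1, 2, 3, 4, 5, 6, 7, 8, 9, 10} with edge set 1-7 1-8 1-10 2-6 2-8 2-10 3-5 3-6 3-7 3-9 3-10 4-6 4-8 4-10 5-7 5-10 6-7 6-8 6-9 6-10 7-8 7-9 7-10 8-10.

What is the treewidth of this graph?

3

A width-3 tree decomposition is:
Bags: B1 = {6, 7, 8, 10}  B2 = {3, 6, 7, 10}  B3 = {2, 6, 8, 10}  B4 = {3, 5, 7, 10}  B5 = {1, 7, 8, 10}  B6 = {3, 6, 7, 9}  B7 = {4, 6, 8, 10}
Tree: B1–B2, B1–B3, B2–B4, B1–B5, B2–B6, B1–B7
Each bag holds 4 vertices, so the decomposition has width 3, which upper-bounds the treewidth. For the lower bound, the 4 vertices {3, 6, 7, 9} are pairwise adjacent, and any tree decomposition puts a clique entirely inside one bag — forcing width ≥ 3. The upper and lower bounds meet at 3, so that is the treewidth.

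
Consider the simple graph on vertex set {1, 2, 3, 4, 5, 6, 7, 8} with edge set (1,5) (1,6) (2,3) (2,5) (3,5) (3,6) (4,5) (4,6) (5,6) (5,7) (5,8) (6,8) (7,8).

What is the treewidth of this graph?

2

A width-2 tree decomposition is:
Bags: B1 = {3, 5, 6}  B2 = {5, 6, 8}  B3 = {5, 7, 8}  B4 = {1, 5, 6}  B5 = {4, 5, 6}  B6 = {2, 3, 5}
Tree: B1–B2, B2–B3, B2–B4, B2–B5, B1–B6
Every bag has size at most 3, so the width is 3 − 1 = 2 and tw(G) ≤ 2. On the other hand G contains the 3-clique {2, 3, 5}. A clique must lie in a single bag of any decomposition, so no decomposition can have width below 2. Hence tw(G) = 2 exactly.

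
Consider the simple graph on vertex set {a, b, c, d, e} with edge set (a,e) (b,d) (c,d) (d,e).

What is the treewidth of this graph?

A width-1 tree decomposition is:
Bags: B1 = {c, d}  B2 = {d, e}  B3 = {b, d}  B4 = {a, e}
Tree: B1–B2, B1–B3, B2–B4
The largest bag has 2 vertices, giving width 1; this decomposition certifies tw(G) ≤ 1. G has an edge, so its treewidth is at least 1. Therefore the treewidth is 1.

1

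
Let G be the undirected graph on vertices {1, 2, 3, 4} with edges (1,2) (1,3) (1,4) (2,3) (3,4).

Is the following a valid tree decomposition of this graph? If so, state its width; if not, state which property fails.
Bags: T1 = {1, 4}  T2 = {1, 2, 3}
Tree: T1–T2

A tree decomposition must satisfy three properties: every vertex lies in some bag; for every edge, both endpoints lie together in some bag; and for every vertex, the bags containing it form a connected subtree. Here edge (3,4) lies in no bag, so the decomposition is invalid.

No — edge (3,4) lies in no bag.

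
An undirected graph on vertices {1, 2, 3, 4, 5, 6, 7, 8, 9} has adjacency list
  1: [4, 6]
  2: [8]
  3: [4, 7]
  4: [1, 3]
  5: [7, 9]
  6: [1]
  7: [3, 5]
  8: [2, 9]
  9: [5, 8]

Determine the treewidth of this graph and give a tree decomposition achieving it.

Treewidth 1.
Bags: B1 = {1, 6}  B2 = {1, 4}  B3 = {3, 4}  B4 = {3, 7}  B5 = {5, 7}  B6 = {5, 9}  B7 = {8, 9}  B8 = {2, 8}
Tree: B1–B2, B2–B3, B3–B4, B4–B5, B5–B6, B6–B7, B7–B8

Every bag has size at most 2, so the width is 2 − 1 = 1 and tw(G) ≤ 1. G has an edge, so its treewidth is at least 1. Therefore the treewidth is 1.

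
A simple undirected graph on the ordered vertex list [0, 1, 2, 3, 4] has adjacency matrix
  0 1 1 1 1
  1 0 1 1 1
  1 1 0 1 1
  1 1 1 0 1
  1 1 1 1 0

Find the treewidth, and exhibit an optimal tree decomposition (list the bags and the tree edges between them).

With just one bag of size 5, the width is 5 − 1 = 4, so tw(G) ≤ 4. On the other hand G contains the 5-clique {0, 1, 2, 3, 4}. A clique must lie in a single bag of any decomposition, so no decomposition can have width below 4. Therefore the treewidth is 4.

Treewidth 4.
One optimal decomposition is:
Bags: B1 = {0, 1, 2, 3, 4}
Tree: (single bag)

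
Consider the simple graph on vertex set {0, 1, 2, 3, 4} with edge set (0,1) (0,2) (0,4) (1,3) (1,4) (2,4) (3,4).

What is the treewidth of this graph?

A width-2 tree decomposition is:
Bags: B1 = {0, 1, 4}  B2 = {0, 2, 4}  B3 = {1, 3, 4}
Tree: B1–B2, B1–B3
Every bag has size at most 3, so the width is 3 − 1 = 2 and tw(G) ≤ 2. Conversely, {0, 1, 4} is a clique of size 3, and the vertices of any clique must share a bag in every tree decomposition; so some bag has ≥ 3 vertices and tw(G) ≥ 2. The upper and lower bounds meet at 2, so that is the treewidth.

2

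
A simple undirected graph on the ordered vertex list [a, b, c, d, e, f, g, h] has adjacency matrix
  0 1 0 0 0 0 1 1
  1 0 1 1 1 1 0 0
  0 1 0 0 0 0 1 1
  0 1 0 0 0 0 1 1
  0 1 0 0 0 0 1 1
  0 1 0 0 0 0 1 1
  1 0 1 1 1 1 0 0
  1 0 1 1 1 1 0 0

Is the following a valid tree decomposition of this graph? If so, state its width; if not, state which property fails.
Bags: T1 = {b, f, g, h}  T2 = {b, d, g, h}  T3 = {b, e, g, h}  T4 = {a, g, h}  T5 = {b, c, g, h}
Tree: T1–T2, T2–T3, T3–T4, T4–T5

A tree decomposition must satisfy three properties: every vertex lies in some bag; for every edge, both endpoints lie together in some bag; and for every vertex, the bags containing it form a connected subtree. Here edge (b,a) lies in no bag, so the decomposition is invalid.

No — edge (b,a) lies in no bag.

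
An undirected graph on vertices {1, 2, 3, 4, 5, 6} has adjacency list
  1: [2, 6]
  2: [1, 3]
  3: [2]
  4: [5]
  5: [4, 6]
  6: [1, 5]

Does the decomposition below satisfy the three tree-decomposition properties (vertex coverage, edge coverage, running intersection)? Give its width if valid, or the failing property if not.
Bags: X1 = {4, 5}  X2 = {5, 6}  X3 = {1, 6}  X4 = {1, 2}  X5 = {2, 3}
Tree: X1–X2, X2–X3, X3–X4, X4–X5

Checking the three conditions: (i) the bags cover all of {1, 2, 3, 4, 5, 6}; (ii) for each edge, some bag contains both endpoints; (iii) the bags containing any fixed vertex form a subtree. All hold, so the decomposition is valid with width 2 − 1 = 1.

Yes; width 1.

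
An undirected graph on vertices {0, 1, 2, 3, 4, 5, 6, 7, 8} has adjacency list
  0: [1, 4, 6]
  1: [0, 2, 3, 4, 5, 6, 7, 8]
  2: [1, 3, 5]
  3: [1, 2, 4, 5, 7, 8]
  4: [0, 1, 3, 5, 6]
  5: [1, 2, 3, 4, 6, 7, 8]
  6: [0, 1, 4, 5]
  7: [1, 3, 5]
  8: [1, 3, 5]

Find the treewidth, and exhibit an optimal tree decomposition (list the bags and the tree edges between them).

Treewidth 3.
Bags: B1 = {1, 3, 4, 5}  B2 = {1, 3, 5, 7}  B3 = {1, 4, 5, 6}  B4 = {1, 3, 5, 8}  B5 = {0, 1, 4, 6}  B6 = {1, 2, 3, 5}
Tree: B1–B2, B1–B3, B1–B4, B3–B5, B4–B6

Each bag holds 4 vertices, so the decomposition has width 3, which upper-bounds the treewidth. Conversely, {0, 1, 4, 6} is a clique of size 4, and the vertices of any clique must share a bag in every tree decomposition; so some bag has ≥ 4 vertices and tw(G) ≥ 3. The upper and lower bounds meet at 3, so that is the treewidth.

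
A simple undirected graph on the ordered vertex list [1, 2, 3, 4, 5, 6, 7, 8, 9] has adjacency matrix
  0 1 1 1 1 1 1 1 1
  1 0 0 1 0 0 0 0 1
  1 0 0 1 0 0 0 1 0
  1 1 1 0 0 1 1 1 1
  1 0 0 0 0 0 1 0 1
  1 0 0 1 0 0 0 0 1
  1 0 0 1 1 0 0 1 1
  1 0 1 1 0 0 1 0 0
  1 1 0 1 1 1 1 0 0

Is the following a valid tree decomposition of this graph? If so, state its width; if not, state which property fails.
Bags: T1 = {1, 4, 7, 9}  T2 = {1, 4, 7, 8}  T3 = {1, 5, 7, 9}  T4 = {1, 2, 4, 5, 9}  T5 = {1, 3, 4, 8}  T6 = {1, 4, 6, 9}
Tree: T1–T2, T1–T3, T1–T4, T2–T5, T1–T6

A tree decomposition must satisfy three properties: every vertex lies in some bag; for every edge, both endpoints lie together in some bag; and for every vertex, the bags containing it form a connected subtree. Here bags containing vertex 5 are not connected in the tree, so the decomposition is invalid.

No — bags containing vertex 5 are not connected in the tree.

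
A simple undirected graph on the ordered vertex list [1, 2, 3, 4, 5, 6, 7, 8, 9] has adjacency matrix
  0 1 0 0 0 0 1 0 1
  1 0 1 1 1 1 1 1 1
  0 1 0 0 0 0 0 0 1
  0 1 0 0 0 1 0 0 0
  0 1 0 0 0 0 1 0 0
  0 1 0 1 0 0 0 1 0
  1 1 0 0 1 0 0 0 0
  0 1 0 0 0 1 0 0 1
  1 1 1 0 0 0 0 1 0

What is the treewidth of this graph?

2

A width-2 tree decomposition is:
Bags: B1 = {2, 8, 9}  B2 = {1, 2, 9}  B3 = {1, 2, 7}  B4 = {2, 6, 8}  B5 = {2, 3, 9}  B6 = {2, 5, 7}  B7 = {2, 4, 6}
Tree: B1–B2, B2–B3, B1–B4, B1–B5, B3–B6, B4–B7
Every bag has size at most 3, so the width is 3 − 1 = 2 and tw(G) ≤ 2. For the lower bound, the 3 vertices {2, 4, 6} are pairwise adjacent, and any tree decomposition puts a clique entirely inside one bag — forcing width ≥ 2. Therefore the treewidth is 2.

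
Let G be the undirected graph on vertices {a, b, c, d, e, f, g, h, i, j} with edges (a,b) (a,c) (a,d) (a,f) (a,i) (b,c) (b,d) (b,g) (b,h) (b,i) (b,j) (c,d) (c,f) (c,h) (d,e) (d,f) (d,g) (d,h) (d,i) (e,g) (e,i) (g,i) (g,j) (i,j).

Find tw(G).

A width-3 tree decomposition is:
Bags: B1 = {b, d, g, i}  B2 = {a, b, d, i}  B3 = {a, b, c, d}  B4 = {b, g, i, j}  B5 = {a, c, d, f}  B6 = {d, e, g, i}  B7 = {b, c, d, h}
Tree: B1–B2, B2–B3, B1–B4, B3–B5, B1–B6, B3–B7
The largest bag has 4 vertices, giving width 3; this decomposition certifies tw(G) ≤ 3. For the lower bound, the 4 vertices {d, e, g, i} are pairwise adjacent, and any tree decomposition puts a clique entirely inside one bag — forcing width ≥ 3. Therefore the treewidth is 3.

3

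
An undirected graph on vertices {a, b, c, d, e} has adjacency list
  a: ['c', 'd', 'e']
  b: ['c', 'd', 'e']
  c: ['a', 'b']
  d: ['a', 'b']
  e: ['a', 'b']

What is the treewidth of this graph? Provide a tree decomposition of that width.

Every bag has size at most 3, so the width is 3 − 1 = 2 and tw(G) ≤ 2. The edges a–e–b–d–a form a cycle, so G is not a tree and its treewidth is at least 2. Therefore the treewidth is 2.

Treewidth 2.
One such decomposition:
Bags: B1 = {a, b, e}  B2 = {a, b, d}  B3 = {a, b, c}
Tree: B1–B2, B2–B3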